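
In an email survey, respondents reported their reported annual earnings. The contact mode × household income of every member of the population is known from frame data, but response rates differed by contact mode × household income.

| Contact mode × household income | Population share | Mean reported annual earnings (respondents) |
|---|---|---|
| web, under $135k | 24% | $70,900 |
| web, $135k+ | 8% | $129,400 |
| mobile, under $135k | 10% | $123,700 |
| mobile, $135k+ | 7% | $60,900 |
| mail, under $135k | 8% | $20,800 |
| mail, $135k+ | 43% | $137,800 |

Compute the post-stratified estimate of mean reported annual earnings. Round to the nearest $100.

$104,900

Post-stratification weights by population share, not respondent share:
  web, under $135k: 0.24 × 70,900 = 17,016
  web, $135k+: 0.08 × 129,400 = 10,352
  mobile, under $135k: 0.1 × 123,700 = 12,370
  mobile, $135k+: 0.07 × 60,900 = 4263
  mail, under $135k: 0.08 × 20,800 = 1664
  mail, $135k+: 0.43 × 137,800 = 59,254
Post-stratified estimate = 104,919 → $104,900.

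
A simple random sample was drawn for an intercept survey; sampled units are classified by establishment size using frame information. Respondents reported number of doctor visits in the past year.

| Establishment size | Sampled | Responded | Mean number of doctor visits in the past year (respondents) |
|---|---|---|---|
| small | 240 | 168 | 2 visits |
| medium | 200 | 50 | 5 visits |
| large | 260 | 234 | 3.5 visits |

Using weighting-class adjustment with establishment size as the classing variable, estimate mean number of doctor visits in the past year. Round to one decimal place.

Response rates by class: small 168/240 = 70%, medium 50/200 = 25%, large 234/260 = 90%.
Weighting each respondent by the inverse class response rate inflates each class back to its sampled size, so the class weight is n_sampled:
  small: 240 × 2 = 480
  medium: 200 × 5 = 1000
  large: 260 × 3.5 = 910
Adjusted estimate = 2390 / 700 = 3.41429 → 3.4.

3.4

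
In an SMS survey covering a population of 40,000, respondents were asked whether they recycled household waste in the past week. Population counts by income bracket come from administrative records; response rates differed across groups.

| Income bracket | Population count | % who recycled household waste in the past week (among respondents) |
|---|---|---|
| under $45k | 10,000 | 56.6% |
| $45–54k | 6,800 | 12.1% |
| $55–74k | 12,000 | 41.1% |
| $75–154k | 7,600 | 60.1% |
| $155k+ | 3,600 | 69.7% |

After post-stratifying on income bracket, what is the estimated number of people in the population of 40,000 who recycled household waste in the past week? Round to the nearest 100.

Apply each group's respondent rate to its population count:
  under $45k: 10,000 × 56.6% = 5660
  $45–54k: 6,800 × 12.1% = 822.8
  $55–74k: 12,000 × 41.1% = 4932
  $75–154k: 7,600 × 60.1% = 4567.6
  $155k+: 3,600 × 69.7% = 2509.2
Estimated total = 18491.6 → 18,500.

18,500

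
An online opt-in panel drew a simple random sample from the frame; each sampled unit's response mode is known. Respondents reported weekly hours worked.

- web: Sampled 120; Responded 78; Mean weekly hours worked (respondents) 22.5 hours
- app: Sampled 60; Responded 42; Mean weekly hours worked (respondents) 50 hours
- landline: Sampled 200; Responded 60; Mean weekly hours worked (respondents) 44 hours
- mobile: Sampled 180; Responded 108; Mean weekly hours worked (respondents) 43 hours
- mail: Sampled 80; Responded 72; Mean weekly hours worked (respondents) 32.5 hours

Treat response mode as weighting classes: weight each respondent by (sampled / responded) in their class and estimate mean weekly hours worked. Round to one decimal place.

38.8

Response rates by class: web 78/120 = 65%, app 42/60 = 70%, landline 60/200 = 30%, mobile 108/180 = 60%, mail 72/80 = 90%.
Weighting each respondent by the inverse class response rate inflates each class back to its sampled size, so the class weight is n_sampled:
  web: 120 × 22.5 = 2700
  app: 60 × 50 = 3000
  landline: 200 × 44 = 8800
  mobile: 180 × 43 = 7740
  mail: 80 × 32.5 = 2600
Adjusted estimate = 24,840 / 640 = 38.8125 → 38.8.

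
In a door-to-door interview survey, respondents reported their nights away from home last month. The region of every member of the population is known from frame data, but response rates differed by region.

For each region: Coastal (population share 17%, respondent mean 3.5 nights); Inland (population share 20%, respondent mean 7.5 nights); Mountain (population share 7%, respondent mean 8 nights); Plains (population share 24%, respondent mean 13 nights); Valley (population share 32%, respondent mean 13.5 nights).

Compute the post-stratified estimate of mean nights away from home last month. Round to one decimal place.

10.1

Reweight to the known region distribution:
  Coastal: 0.17 × 3.5 = 0.595
  Inland: 0.2 × 7.5 = 1.5
  Mountain: 0.07 × 8 = 0.56
  Plains: 0.24 × 13 = 3.12
  Valley: 0.32 × 13.5 = 4.32
Post-stratified estimate = 10.095 → 10.1.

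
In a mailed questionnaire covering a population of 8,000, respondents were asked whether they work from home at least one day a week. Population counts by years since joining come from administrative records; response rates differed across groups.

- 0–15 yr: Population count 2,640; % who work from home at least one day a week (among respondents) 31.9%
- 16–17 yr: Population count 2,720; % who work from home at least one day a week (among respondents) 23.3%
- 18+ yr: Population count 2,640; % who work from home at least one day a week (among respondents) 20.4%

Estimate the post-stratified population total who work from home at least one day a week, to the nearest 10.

Each cell contributes its population count × the respondent rate:
  0–15 yr: 2,640 × 31.9% = 842.16
  16–17 yr: 2,720 × 23.3% = 633.76
  18+ yr: 2,640 × 20.4% = 538.56
Estimated total = 2014.48 → 2,010.

2,010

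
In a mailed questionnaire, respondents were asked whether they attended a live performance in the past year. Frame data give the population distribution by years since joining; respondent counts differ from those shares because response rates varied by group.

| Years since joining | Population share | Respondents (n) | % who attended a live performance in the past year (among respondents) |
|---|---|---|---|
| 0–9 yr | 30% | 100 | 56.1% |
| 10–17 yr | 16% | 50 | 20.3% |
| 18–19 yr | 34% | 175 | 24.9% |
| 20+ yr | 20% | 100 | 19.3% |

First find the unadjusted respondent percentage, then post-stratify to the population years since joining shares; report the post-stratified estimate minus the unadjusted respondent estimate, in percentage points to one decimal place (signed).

Without adjustment, the pooled respondent share is:
  (100/425)×56.1 + (50/425)×20.3 + (175/425)×24.9 + (100/425)×19.3 = 30.3824%
Post-stratified estimate weights by population shares:
  0.3×56.1 + 0.16×20.3 + 0.34×24.9 + 0.2×19.3 = 32.404%
Difference = 32.404 − 30.3824 = 2.0216 pp.

+2.0 percentage points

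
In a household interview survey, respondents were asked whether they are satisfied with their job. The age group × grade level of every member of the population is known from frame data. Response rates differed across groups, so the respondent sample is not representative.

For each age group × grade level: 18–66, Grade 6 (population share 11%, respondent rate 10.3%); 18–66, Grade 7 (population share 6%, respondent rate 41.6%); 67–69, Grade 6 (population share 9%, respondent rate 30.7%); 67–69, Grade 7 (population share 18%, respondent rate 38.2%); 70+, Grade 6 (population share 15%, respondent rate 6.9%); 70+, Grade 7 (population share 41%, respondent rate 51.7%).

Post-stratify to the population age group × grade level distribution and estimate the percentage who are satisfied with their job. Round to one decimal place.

35.5%

Each cell contributes population-share × respondent value:
  18–66, Grade 6: 0.11 × 10.3 = 1.133
  18–66, Grade 7: 0.06 × 41.6 = 2.496
  67–69, Grade 6: 0.09 × 30.7 = 2.763
  67–69, Grade 7: 0.18 × 38.2 = 6.876
  70+, Grade 6: 0.15 × 6.9 = 1.035
  70+, Grade 7: 0.41 × 51.7 = 21.197
Post-stratified estimate = 35.5 → 35.5%.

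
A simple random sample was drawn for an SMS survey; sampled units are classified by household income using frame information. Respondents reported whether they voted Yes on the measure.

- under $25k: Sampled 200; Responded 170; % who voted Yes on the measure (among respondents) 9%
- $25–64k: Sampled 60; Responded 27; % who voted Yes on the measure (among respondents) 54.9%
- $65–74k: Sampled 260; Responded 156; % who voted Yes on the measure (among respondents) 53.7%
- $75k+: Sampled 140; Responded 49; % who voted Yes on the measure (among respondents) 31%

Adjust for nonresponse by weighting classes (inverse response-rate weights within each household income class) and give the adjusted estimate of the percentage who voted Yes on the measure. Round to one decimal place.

Class response rates: under $25k 170/200 = 85%, $25–64k 27/60 = 45%, $65–74k 156/260 = 60%, $75k+ 49/140 = 35%.
Inverse-response-rate weighting restores each class to its sampled count, so class totals weight by n_sampled:
  under $25k: 200 × 9 = 1800
  $25–64k: 60 × 54.9 = 3294
  $65–74k: 260 × 53.7 = 13,962
  $75k+: 140 × 31 = 4340
Adjusted estimate = 23,396 / 660 = 35.4485 → 35.4%.

35.4%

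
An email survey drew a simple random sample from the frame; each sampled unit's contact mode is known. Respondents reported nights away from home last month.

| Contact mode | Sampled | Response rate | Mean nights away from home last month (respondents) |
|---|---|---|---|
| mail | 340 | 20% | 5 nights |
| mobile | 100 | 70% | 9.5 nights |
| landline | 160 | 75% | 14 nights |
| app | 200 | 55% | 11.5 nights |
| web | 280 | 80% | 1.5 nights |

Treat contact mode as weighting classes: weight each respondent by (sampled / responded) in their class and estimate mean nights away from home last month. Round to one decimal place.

Inverse-response-rate weighting restores each class to its sampled count, so class totals weight by n_sampled:
  mail: 340 × 5 = 1700
  mobile: 100 × 9.5 = 950
  landline: 160 × 14 = 2240
  app: 200 × 11.5 = 2300
  web: 280 × 1.5 = 420
Adjusted estimate = 7610 / 1,080 = 7.0463 → 7.0.

7.0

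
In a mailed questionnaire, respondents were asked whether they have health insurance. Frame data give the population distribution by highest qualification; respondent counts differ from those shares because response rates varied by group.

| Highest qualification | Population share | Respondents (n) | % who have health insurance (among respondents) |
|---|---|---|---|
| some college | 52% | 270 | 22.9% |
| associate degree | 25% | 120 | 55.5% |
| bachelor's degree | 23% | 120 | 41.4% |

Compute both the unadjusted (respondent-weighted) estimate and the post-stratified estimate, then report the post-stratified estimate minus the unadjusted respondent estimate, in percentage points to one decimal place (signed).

+0.4 percentage points

Unadjusted (pooled respondent) estimate weights by respondent counts:
  (270/510)×22.9 + (120/510)×55.5 + (120/510)×41.4 = 34.9235%
Post-stratified estimate weights by population shares:
  0.52×22.9 + 0.25×55.5 + 0.23×41.4 = 35.305%
Difference = 35.305 − 34.9235 = 0.3815 pp.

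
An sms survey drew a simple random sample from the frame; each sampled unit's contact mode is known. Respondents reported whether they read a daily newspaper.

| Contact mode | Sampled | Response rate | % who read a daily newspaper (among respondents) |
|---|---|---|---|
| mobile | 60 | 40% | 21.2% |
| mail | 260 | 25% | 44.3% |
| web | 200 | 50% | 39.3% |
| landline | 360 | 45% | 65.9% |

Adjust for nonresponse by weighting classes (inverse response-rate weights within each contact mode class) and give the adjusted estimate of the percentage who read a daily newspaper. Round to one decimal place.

Weighting each respondent by the inverse class response rate inflates each class back to its sampled size, so the class weight is n_sampled:
  mobile: 60 × 21.2 = 1272
  mail: 260 × 44.3 = 11,518
  web: 200 × 39.3 = 7860
  landline: 360 × 65.9 = 23724
Adjusted estimate = 44,374 / 880 = 50.425 → 50.4%.

50.4%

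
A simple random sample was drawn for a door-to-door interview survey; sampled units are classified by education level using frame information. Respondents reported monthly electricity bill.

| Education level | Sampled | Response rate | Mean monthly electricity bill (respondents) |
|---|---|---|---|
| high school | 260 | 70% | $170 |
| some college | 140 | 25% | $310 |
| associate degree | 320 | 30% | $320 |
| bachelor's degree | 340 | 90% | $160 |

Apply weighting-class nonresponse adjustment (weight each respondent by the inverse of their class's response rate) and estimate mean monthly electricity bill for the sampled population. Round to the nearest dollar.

$231

With weight = n_sampled/n_responded per class, the weighted class total is n_sampled:
  high school: 260 × 170 = 44,200
  some college: 140 × 310 = 43,400
  associate degree: 320 × 320 = 102,400
  bachelor's degree: 340 × 160 = 54,400
Adjusted estimate = 244,400 / 1,060 = 230.566 → $231.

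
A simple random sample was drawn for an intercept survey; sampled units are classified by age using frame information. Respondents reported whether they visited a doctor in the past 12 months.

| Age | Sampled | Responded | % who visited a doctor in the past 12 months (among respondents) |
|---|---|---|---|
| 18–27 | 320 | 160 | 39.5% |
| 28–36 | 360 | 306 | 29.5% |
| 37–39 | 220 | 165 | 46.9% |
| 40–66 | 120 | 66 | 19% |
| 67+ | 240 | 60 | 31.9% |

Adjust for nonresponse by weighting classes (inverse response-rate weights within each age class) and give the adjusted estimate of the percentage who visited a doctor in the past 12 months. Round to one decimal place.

Class response rates: 18–27 160/320 = 50%, 28–36 306/360 = 85%, 37–39 165/220 = 75%, 40–66 66/120 = 55%, 67+ 60/240 = 25%.
With weight = n_sampled/n_responded per class, the weighted class total is n_sampled:
  18–27: 320 × 39.5 = 12,640
  28–36: 360 × 29.5 = 10,620
  37–39: 220 × 46.9 = 10,318
  40–66: 120 × 19 = 2280
  67+: 240 × 31.9 = 7656
Adjusted estimate = 43,514 / 1,260 = 34.5349 → 34.5%.

34.5%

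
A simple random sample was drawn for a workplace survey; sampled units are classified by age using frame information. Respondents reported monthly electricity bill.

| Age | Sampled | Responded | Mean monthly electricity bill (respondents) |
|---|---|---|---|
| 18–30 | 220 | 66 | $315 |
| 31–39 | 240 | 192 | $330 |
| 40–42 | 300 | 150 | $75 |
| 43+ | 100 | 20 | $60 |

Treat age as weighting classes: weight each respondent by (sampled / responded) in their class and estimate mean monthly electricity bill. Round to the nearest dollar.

$206

Class response rates: 18–30 66/220 = 30%, 31–39 192/240 = 80%, 40–42 150/300 = 50%, 43+ 20/100 = 20%.
Inverse-response-rate weighting restores each class to its sampled count, so class totals weight by n_sampled:
  18–30: 220 × 315 = 69,300
  31–39: 240 × 330 = 79,200
  40–42: 300 × 75 = 22,500
  43+: 100 × 60 = 6000
Adjusted estimate = 177,000 / 860 = 205.814 → $206.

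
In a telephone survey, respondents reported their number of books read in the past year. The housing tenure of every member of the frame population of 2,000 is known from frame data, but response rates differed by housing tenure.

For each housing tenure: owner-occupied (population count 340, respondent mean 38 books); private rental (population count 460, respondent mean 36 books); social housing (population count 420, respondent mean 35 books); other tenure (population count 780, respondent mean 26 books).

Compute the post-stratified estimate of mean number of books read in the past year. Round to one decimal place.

Each cell contributes population-share × respondent value:
  owner-occupied: (340/2,000) × 38 = 6.46
  private rental: (460/2,000) × 36 = 8.28
  social housing: (420/2,000) × 35 = 7.35
  other tenure: (780/2,000) × 26 = 10.14
Post-stratified estimate = 32.23 → 32.2.

32.2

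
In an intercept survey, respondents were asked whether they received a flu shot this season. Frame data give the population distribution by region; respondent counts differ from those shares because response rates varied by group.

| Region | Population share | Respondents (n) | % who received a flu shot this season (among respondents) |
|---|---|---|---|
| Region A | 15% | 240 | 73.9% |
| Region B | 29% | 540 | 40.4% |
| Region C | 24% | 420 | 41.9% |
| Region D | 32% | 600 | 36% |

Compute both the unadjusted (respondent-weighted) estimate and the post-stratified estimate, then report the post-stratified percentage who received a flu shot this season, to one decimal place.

Unadjusted (pooled respondent) estimate weights by respondent counts:
  (240/1800)×73.9 + (540/1800)×40.4 + (420/1800)×41.9 + (600/1800)×36 = 43.75%
Reweighting by population region shares:
  0.15×73.9 + 0.29×40.4 + 0.24×41.9 + 0.32×36 = 44.377%

44.4%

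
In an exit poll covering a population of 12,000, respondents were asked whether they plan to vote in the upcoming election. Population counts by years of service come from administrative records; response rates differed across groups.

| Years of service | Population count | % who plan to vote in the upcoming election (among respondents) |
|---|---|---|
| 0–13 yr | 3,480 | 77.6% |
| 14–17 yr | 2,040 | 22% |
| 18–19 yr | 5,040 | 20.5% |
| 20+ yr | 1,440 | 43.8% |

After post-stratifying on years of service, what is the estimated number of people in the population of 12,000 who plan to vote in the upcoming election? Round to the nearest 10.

4,810

Each cell contributes its population count × the respondent rate:
  0–13 yr: 3,480 × 77.6% = 2700.48
  14–17 yr: 2,040 × 22% = 448.8
  18–19 yr: 5,040 × 20.5% = 1033.2
  20+ yr: 1,440 × 43.8% = 630.72
Estimated total = 4813.2 → 4,810.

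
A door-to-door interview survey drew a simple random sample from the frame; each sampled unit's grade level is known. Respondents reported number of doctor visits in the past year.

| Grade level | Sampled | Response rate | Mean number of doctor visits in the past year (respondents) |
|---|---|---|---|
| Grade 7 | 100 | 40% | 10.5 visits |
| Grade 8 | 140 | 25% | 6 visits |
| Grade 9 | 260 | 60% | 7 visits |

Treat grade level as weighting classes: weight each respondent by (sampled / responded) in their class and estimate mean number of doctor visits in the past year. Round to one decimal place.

Inverse-response-rate weighting restores each class to its sampled count, so class totals weight by n_sampled:
  Grade 7: 100 × 10.5 = 1050
  Grade 8: 140 × 6 = 840
  Grade 9: 260 × 7 = 1820
Adjusted estimate = 3710 / 500 = 7.42 → 7.4.

7.4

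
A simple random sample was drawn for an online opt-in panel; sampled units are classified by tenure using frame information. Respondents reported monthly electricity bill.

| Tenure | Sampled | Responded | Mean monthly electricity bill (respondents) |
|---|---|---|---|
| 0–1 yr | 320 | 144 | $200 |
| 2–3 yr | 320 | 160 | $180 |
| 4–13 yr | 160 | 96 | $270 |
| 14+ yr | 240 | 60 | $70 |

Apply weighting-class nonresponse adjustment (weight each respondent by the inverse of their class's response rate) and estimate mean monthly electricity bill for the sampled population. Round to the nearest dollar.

Class response rates: 0–1 yr 144/320 = 45%, 2–3 yr 160/320 = 50%, 4–13 yr 96/160 = 60%, 14+ yr 60/240 = 25%.
Weighting each respondent by the inverse class response rate inflates each class back to its sampled size, so the class weight is n_sampled:
  0–1 yr: 320 × 200 = 64,000
  2–3 yr: 320 × 180 = 57,600
  4–13 yr: 160 × 270 = 43,200
  14+ yr: 240 × 70 = 16,800
Adjusted estimate = 181,600 / 1,040 = 174.615 → $175.

$175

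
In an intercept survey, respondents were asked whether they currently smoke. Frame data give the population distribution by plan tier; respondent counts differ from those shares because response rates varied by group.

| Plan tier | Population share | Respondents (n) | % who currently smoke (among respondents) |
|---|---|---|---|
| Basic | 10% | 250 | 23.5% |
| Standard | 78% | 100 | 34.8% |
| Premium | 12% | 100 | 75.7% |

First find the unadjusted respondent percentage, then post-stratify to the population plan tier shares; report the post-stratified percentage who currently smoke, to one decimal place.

38.6%

Unadjusted (pooled respondent) estimate weights by respondent counts:
  (250/450)×23.5 + (100/450)×34.8 + (100/450)×75.7 = 37.6111%
Post-stratified estimate weights by population shares:
  0.1×23.5 + 0.78×34.8 + 0.12×75.7 = 38.578%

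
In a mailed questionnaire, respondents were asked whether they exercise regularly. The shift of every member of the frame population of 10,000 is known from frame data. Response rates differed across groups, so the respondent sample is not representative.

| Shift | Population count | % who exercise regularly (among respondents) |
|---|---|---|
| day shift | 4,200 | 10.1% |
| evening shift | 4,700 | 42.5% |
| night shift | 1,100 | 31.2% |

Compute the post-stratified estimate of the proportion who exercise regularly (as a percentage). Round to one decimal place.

27.6%

Reweight to the known shift distribution:
  day shift: (4,200/10,000) × 10.1 = 4.242
  evening shift: (4,700/10,000) × 42.5 = 19.975
  night shift: (1,100/10,000) × 31.2 = 3.432
Post-stratified estimate = 27.649 → 27.6%.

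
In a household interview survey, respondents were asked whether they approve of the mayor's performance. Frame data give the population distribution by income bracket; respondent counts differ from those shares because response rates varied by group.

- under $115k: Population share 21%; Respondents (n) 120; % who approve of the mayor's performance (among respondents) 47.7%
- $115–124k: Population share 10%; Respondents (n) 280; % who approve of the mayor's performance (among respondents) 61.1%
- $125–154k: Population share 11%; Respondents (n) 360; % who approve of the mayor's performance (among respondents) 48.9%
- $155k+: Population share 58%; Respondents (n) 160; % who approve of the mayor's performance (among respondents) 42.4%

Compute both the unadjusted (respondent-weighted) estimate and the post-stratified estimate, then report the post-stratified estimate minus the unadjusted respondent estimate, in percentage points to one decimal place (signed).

-5.2 percentage points

Unadjusted (pooled respondent) estimate weights by respondent counts:
  (120/920)×47.7 + (280/920)×61.1 + (360/920)×48.9 + (160/920)×42.4 = 51.3261%
Post-stratifying to population shares instead:
  0.21×47.7 + 0.1×61.1 + 0.11×48.9 + 0.58×42.4 = 46.098%
Difference = 46.098 − 51.3261 = -5.2281 pp.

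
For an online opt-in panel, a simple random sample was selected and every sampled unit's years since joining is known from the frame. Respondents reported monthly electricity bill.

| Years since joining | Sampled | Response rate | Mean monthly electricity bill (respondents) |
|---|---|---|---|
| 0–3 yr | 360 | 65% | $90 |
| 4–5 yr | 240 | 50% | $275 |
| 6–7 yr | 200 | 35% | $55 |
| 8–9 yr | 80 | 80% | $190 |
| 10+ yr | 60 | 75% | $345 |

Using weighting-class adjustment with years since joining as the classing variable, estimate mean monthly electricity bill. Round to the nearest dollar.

With weight = n_sampled/n_responded per class, the weighted class total is n_sampled:
  0–3 yr: 360 × 90 = 32,400
  4–5 yr: 240 × 275 = 66,000
  6–7 yr: 200 × 55 = 11,000
  8–9 yr: 80 × 190 = 15,200
  10+ yr: 60 × 345 = 20,700
Adjusted estimate = 145,300 / 940 = 154.574 → $155.

$155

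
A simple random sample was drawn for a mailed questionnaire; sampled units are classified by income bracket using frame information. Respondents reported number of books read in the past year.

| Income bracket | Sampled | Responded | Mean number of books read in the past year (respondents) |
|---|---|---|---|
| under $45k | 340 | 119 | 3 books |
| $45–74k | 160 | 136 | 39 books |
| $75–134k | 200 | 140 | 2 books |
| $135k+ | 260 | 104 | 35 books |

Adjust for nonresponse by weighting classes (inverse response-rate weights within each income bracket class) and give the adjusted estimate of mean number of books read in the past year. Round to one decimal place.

Response rates by class: under $45k 119/340 = 35%, $45–74k 136/160 = 85%, $75–134k 140/200 = 70%, $135k+ 104/260 = 40%.
Weighting each respondent by the inverse class response rate inflates each class back to its sampled size, so the class weight is n_sampled:
  under $45k: 340 × 3 = 1020
  $45–74k: 160 × 39 = 6240
  $75–134k: 200 × 2 = 400
  $135k+: 260 × 35 = 9100
Adjusted estimate = 16,760 / 960 = 17.4583 → 17.5.

17.5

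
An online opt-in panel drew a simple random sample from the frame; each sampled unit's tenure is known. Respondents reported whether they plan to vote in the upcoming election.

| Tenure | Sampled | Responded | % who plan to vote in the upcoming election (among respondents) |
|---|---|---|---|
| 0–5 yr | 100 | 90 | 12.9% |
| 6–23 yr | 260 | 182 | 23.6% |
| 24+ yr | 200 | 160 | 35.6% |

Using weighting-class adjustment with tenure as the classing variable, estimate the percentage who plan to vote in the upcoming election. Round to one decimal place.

26.0%

Class response rates: 0–5 yr 90/100 = 90%, 6–23 yr 182/260 = 70%, 24+ yr 160/200 = 80%.
With weight = n_sampled/n_responded per class, the weighted class total is n_sampled:
  0–5 yr: 100 × 12.9 = 1290
  6–23 yr: 260 × 23.6 = 6136
  24+ yr: 200 × 35.6 = 7120
Adjusted estimate = 14,546 / 560 = 25.975 → 26.0%.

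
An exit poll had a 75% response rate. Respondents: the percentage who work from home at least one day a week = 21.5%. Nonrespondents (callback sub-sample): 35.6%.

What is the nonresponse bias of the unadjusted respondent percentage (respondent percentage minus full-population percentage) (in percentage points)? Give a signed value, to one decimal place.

Nonresponse fraction = 1 − 0.75 = 0.25.
Bias = (nonresponse fraction) × (respondent percentage − nonrespondent percentage)
     = 0.25 × (21.5 − 35.6) = 0.25 × -14.1 = -3.525.

-3.5 percentage points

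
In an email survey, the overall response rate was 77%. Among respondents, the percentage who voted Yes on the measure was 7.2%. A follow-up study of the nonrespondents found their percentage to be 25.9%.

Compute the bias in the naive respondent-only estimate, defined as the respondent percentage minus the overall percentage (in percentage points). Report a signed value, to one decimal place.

Nonresponse fraction = 1 − 0.77 = 0.23.
Bias = (nonresponse fraction) × (respondent percentage − nonrespondent percentage)
     = 0.23 × (7.2 − 25.9) = 0.23 × -18.7 = -4.301.

-4.3 percentage points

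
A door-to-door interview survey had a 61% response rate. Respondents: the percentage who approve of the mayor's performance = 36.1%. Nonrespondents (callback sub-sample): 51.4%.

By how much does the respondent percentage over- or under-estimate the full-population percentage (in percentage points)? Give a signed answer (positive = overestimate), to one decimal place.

-6.0 percentage points

Nonresponse fraction = 1 − 0.61 = 0.39.
Bias = (nonresponse fraction) × (respondent percentage − nonrespondent percentage)
     = 0.39 × (36.1 − 51.4) = 0.39 × -15.3 = -5.967.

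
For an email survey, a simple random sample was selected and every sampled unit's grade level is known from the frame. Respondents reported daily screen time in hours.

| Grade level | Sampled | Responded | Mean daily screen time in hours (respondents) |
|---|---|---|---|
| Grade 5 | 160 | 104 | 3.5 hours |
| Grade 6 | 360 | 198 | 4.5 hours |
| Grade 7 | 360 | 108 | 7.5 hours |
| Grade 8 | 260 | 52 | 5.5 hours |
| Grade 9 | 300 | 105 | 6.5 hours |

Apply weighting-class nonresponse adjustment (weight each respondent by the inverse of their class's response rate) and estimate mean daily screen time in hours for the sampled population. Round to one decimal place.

5.7

Response rates by class: Grade 5 104/160 = 65%, Grade 6 198/360 = 55%, Grade 7 108/360 = 30%, Grade 8 52/260 = 20%, Grade 9 105/300 = 35%.
Weighting each respondent by the inverse class response rate inflates each class back to its sampled size, so the class weight is n_sampled:
  Grade 5: 160 × 3.5 = 560
  Grade 6: 360 × 4.5 = 1620
  Grade 7: 360 × 7.5 = 2700
  Grade 8: 260 × 5.5 = 1430
  Grade 9: 300 × 6.5 = 1950
Adjusted estimate = 8260 / 1,440 = 5.73611 → 5.7.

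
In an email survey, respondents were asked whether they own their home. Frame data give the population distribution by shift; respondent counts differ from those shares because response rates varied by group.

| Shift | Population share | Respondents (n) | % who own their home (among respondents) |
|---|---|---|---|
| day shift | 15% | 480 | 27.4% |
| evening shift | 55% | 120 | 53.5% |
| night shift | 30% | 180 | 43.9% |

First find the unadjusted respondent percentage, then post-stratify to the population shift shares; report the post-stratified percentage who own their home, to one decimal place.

46.7%

Without adjustment, the pooled respondent share is:
  (480/780)×27.4 + (120/780)×53.5 + (180/780)×43.9 = 35.2231%
Post-stratified estimate weights by population shares:
  0.15×27.4 + 0.55×53.5 + 0.3×43.9 = 46.705%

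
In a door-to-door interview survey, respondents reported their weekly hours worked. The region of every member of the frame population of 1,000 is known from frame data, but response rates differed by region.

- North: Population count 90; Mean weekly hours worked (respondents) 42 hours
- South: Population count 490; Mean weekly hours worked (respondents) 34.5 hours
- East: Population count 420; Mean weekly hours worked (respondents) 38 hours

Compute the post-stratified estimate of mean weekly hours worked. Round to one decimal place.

36.6

Reweight to the known region distribution:
  North: (90/1,000) × 42 = 3.78
  South: (490/1,000) × 34.5 = 16.905
  East: (420/1,000) × 38 = 15.96
Post-stratified estimate = 36.645 → 36.6.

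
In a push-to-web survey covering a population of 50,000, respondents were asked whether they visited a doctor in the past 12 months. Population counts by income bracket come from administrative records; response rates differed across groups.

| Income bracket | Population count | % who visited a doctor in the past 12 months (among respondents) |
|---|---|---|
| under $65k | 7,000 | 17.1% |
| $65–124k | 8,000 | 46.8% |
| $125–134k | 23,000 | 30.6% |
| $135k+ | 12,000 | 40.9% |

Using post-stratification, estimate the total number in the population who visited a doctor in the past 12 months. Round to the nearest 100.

16,900

Apply each group's respondent rate to its population count:
  under $65k: 7,000 × 17.1% = 1197
  $65–124k: 8,000 × 46.8% = 3744
  $125–134k: 23,000 × 30.6% = 7038
  $135k+: 12,000 × 40.9% = 4908
Estimated total = 16,887 → 16,900.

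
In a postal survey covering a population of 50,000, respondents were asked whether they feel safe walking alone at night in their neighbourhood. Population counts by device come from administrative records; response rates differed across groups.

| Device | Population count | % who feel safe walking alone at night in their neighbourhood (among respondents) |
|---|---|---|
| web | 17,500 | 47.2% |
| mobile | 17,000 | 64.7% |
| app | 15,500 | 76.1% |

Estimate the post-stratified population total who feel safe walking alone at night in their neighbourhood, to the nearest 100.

Estimated count per cell = population count × respondent percentage:
  web: 17,500 × 47.2% = 8260
  mobile: 17,000 × 64.7% = 10,999
  app: 15,500 × 76.1% = 11795.5
Estimated total = 31054.5 → 31,100.

31,100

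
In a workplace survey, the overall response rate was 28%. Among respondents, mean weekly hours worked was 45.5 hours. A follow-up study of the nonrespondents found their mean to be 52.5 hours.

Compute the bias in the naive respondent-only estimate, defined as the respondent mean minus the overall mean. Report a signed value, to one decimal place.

-5.0

Nonresponse fraction = 1 − 0.28 = 0.72.
Bias = (nonresponse fraction) × (respondent mean − nonrespondent mean)
     = 0.72 × (45.5 − 52.5) = 0.72 × -7 = -5.04.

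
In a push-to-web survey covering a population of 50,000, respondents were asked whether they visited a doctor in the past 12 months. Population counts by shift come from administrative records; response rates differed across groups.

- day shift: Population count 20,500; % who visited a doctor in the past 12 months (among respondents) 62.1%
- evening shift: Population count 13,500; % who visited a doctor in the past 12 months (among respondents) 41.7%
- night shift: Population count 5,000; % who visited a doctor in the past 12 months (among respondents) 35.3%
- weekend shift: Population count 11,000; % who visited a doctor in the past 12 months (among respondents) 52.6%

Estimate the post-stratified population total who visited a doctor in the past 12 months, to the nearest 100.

Each cell contributes its population count × the respondent rate:
  day shift: 20,500 × 62.1% = 12730.5
  evening shift: 13,500 × 41.7% = 5629.5
  night shift: 5,000 × 35.3% = 1765
  weekend shift: 11,000 × 52.6% = 5786
Estimated total = 25,911 → 25,900.

25,900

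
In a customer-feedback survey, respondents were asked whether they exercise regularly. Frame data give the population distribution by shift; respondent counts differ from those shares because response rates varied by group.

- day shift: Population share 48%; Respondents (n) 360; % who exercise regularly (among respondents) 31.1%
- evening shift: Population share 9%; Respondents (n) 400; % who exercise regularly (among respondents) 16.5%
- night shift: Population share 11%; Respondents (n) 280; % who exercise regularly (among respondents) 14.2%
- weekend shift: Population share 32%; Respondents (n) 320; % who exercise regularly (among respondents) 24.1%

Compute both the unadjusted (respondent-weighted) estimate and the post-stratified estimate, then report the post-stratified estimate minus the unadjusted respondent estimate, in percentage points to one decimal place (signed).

+4.0 percentage points

Without adjustment, the pooled respondent share is:
  (360/1360)×31.1 + (400/1360)×16.5 + (280/1360)×14.2 + (320/1360)×24.1 = 21.6794%
Reweighting by population shift shares:
  0.48×31.1 + 0.09×16.5 + 0.11×14.2 + 0.32×24.1 = 25.687%
Difference = 25.687 − 21.6794 = 4.0076 pp.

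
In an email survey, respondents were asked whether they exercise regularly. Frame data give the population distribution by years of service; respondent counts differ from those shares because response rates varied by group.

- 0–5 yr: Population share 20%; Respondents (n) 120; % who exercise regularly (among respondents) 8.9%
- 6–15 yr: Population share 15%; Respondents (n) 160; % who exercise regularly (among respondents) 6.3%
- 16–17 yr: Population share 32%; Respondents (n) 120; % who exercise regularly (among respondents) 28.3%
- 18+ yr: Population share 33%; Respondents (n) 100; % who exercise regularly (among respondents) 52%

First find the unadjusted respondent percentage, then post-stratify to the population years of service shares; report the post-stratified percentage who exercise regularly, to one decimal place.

Naive respondent-only estimate (weights = respondent counts):
  (120/500)×8.9 + (160/500)×6.3 + (120/500)×28.3 + (100/500)×52 = 21.344%
Reweighting by population years of service shares:
  0.2×8.9 + 0.15×6.3 + 0.32×28.3 + 0.33×52 = 28.941%

28.9%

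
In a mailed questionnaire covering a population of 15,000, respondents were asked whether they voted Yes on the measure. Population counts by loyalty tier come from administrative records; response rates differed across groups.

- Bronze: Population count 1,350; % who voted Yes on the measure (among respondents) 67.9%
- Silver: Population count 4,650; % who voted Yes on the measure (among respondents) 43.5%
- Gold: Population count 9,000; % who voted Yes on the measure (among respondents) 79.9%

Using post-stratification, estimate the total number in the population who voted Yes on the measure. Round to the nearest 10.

Estimated count per cell = population count × respondent percentage:
  Bronze: 1,350 × 67.9% = 916.65
  Silver: 4,650 × 43.5% = 2022.75
  Gold: 9,000 × 79.9% = 7191
Estimated total = 10130.4 → 10,130.

10,130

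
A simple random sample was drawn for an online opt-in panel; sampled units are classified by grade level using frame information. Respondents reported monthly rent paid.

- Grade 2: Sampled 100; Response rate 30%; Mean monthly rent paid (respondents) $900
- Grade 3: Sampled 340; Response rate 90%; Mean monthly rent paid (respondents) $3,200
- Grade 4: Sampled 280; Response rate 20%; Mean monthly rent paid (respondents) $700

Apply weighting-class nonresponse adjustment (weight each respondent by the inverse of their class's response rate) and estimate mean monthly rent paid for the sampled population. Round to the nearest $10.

Each respondent's weight = sampled/responded in their class; summing within a class gives n_sampled, so:
  Grade 2: 100 × 900 = 90,000
  Grade 3: 340 × 3200 = 1,088,000
  Grade 4: 280 × 700 = 196,000
Adjusted estimate = 1,374,000 / 720 = 1908.33 → $1,910.

$1,910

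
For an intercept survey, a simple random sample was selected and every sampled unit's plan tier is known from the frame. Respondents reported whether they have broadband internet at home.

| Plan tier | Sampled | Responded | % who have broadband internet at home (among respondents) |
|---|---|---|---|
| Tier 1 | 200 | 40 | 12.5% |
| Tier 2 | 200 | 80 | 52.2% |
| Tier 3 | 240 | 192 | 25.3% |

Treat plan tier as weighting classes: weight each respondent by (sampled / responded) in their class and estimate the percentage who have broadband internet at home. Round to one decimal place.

Response rates by class: Tier 1 40/200 = 20%, Tier 2 80/200 = 40%, Tier 3 192/240 = 80%.
Each respondent's weight = sampled/responded in their class; summing within a class gives n_sampled, so:
  Tier 1: 200 × 12.5 = 2500
  Tier 2: 200 × 52.2 = 10,440
  Tier 3: 240 × 25.3 = 6072
Adjusted estimate = 19,012 / 640 = 29.7063 → 29.7%.

29.7%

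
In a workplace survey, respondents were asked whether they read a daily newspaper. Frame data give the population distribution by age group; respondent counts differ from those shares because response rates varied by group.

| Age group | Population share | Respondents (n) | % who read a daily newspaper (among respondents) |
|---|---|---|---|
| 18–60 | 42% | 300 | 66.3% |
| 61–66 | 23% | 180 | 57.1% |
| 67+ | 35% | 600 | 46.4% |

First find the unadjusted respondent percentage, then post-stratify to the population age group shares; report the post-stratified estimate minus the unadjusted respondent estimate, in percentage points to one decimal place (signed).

Naive respondent-only estimate (weights = respondent counts):
  (300/1080)×66.3 + (180/1080)×57.1 + (600/1080)×46.4 = 53.7111%
Reweighting by population age group shares:
  0.42×66.3 + 0.23×57.1 + 0.35×46.4 = 57.219%
Difference = 57.219 − 53.7111 = 3.5079 pp.

+3.5 percentage points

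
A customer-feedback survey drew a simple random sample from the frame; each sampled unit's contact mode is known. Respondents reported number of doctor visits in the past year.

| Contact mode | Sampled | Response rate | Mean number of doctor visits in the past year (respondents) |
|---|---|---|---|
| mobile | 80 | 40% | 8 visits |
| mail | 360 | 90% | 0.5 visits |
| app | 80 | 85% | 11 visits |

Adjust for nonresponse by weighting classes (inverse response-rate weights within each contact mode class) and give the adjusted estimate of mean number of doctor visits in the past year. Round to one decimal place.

With weight = n_sampled/n_responded per class, the weighted class total is n_sampled:
  mobile: 80 × 8 = 640
  mail: 360 × 0.5 = 180
  app: 80 × 11 = 880
Adjusted estimate = 1700 / 520 = 3.26923 → 3.3.

3.3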